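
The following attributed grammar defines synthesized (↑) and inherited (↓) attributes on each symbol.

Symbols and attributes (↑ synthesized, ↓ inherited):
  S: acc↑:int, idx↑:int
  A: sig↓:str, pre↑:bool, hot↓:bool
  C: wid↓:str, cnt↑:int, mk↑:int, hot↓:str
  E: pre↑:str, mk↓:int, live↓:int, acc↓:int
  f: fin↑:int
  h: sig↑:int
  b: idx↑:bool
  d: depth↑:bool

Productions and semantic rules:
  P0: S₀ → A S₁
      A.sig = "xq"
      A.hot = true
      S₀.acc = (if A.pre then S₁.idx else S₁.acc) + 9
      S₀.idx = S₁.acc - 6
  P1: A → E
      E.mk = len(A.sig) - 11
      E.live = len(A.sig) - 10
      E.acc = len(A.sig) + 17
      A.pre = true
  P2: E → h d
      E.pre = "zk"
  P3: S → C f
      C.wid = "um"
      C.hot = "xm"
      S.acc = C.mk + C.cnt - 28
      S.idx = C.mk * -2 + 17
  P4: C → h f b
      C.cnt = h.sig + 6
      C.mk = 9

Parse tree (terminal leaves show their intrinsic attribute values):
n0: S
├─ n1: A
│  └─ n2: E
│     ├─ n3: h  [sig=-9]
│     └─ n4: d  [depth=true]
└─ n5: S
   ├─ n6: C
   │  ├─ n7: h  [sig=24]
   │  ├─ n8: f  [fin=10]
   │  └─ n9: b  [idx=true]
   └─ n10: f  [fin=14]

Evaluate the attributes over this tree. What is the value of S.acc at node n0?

8

1. n1.sig = "xq"  ["xq"]
2. n1.hot = true  [true]
3. n2.mk = -9  [len(A.sig) - 11]
4. n2.live = -8  [len(A.sig) - 10]
5. n2.acc = 19  [len(A.sig) + 17]
6. n3.sig = -9  [terminal]
7. n4.depth = true  [terminal]
8. n2.pre = "zk"  ["zk"]
9. n1.pre = true  [true]
10. n6.wid = "um"  ["um"]
11. n6.hot = "xm"  ["xm"]
12. n7.sig = 24  [terminal]
13. n8.fin = 10  [terminal]
14. n9.idx = true  [terminal]
15. n6.cnt = 30  [h.sig + 6]
16. n6.mk = 9  [9]
17. n10.fin = 14  [terminal]
18. n5.acc = 11  [C.mk + C.cnt - 28]
19. n5.idx = -1  [C.mk * -2 + 17]
20. n0.acc = 8  [(if A.pre then S₁.idx else S₁.acc) + 9]
21. n0.idx = 5  [S₁.acc - 6]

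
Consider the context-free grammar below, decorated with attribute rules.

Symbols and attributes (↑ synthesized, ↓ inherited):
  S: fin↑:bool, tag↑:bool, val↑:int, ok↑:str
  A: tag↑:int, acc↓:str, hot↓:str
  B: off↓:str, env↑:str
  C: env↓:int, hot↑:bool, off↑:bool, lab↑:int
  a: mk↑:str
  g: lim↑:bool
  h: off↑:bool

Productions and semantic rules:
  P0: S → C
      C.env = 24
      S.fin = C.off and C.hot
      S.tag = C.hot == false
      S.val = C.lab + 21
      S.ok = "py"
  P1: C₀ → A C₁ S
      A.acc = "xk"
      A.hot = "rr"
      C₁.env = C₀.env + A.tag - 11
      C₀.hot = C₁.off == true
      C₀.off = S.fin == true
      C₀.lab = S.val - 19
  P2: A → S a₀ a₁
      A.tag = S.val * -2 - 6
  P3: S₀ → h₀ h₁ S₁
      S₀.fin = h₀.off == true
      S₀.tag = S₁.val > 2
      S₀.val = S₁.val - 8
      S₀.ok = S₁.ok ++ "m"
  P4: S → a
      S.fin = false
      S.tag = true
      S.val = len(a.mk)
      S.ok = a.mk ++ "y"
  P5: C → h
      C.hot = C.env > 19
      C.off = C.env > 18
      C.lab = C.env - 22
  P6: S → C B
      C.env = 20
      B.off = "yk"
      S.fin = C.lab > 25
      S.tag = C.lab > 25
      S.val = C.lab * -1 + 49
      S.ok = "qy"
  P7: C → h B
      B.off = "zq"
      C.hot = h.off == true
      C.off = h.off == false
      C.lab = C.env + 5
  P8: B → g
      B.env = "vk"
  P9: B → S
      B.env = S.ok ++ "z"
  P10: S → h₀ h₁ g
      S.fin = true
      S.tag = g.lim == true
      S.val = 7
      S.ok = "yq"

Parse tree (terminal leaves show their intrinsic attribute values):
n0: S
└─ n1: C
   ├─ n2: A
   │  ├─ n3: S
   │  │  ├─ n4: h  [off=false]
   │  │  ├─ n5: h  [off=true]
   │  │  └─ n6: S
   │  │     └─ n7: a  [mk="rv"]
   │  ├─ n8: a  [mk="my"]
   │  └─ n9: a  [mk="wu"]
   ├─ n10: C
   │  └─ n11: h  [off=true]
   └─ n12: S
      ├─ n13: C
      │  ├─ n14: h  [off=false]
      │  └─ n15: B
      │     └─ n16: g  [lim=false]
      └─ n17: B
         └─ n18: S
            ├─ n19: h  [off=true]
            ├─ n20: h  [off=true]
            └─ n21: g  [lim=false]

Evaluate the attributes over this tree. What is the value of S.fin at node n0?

1. n1.env = 24  [24]
2. n2.acc = "xk"  ["xk"]
3. n2.hot = "rr"  ["rr"]
4. n4.off = false  [terminal]
5. n5.off = true  [terminal]
6. n7.mk = "rv"  [terminal]
7. n6.fin = false  [false]
8. n6.tag = true  [true]
9. n6.val = 2  [len(a.mk)]
10. n6.ok = "rvy"  [a.mk ++ "y"]
11. n3.fin = false  [h₀.off == true]
12. n3.tag = false  [S₁.val > 2]
13. n3.val = -6  [S₁.val - 8]
14. n3.ok = "rvym"  [S₁.ok ++ "m"]
15. n8.mk = "my"  [terminal]
16. n9.mk = "wu"  [terminal]
17. n2.tag = 6  [S.val * -2 - 6]
18. n10.env = 19  [C₀.env + A.tag - 11]
19. n11.off = true  [terminal]
20. n10.hot = false  [C.env > 19]
21. n10.off = true  [C.env > 18]
22. n10.lab = -3  [C.env - 22]
23. n13.env = 20  [20]
24. n14.off = false  [terminal]
25. n15.off = "zq"  ["zq"]
26. n16.lim = false  [terminal]
27. n15.env = "vk"  ["vk"]
28. n13.hot = false  [h.off == true]
29. n13.off = true  [h.off == false]
30. n13.lab = 25  [C.env + 5]
31. n17.off = "yk"  ["yk"]
32. n19.off = true  [terminal]
33. n20.off = true  [terminal]
34. n21.lim = false  [terminal]
35. n18.fin = true  [true]
36. n18.tag = false  [g.lim == true]
37. n18.val = 7  [7]
38. n18.ok = "yq"  ["yq"]
39. n17.env = "yqz"  [S.ok ++ "z"]
40. n12.fin = false  [C.lab > 25]
41. n12.tag = false  [C.lab > 25]
42. n12.val = 24  [C.lab * -1 + 49]
43. n12.ok = "qy"  ["qy"]
44. n1.hot = true  [C₁.off == true]
45. n1.off = false  [S.fin == true]
46. n1.lab = 5  [S.val - 19]
47. n0.fin = false  [C.off and C.hot]
48. n0.tag = false  [C.hot == false]
49. n0.val = 26  [C.lab + 21]
50. n0.ok = "py"  ["py"]

false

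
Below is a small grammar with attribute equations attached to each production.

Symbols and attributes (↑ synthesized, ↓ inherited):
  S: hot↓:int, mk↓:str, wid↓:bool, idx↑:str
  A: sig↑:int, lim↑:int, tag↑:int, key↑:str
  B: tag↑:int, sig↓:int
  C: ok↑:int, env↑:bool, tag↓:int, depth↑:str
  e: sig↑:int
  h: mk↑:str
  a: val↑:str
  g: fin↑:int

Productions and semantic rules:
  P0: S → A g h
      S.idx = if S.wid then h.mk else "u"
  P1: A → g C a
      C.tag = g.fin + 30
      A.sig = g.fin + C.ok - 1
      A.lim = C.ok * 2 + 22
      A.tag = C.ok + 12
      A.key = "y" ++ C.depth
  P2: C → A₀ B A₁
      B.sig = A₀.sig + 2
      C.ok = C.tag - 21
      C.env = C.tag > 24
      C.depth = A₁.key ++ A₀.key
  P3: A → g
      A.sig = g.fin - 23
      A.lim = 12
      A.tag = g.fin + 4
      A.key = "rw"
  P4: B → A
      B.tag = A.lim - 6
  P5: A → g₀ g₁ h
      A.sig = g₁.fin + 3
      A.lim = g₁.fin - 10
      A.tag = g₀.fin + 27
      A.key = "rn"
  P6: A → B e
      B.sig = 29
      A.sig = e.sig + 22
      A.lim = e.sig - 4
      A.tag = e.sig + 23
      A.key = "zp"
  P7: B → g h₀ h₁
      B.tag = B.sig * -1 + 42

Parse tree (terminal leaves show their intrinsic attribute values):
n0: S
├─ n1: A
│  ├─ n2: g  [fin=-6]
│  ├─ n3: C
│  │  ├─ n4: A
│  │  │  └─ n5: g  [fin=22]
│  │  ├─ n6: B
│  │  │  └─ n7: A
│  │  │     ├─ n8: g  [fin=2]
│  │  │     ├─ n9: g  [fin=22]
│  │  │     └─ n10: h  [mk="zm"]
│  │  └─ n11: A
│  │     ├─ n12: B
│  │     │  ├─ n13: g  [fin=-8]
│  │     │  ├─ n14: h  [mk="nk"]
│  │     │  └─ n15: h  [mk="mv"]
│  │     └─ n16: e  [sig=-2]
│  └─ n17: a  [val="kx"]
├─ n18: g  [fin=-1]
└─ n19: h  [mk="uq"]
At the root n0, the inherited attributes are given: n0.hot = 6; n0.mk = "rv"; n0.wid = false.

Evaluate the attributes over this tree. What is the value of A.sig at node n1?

1. n0.hot = 6  [given at root]
2. n0.mk = "rv"  [given at root]
3. n0.wid = false  [given at root]
4. n2.fin = -6  [terminal]
5. n3.tag = 24  [g.fin + 30]
6. n5.fin = 22  [terminal]
7. n4.sig = -1  [g.fin - 23]
8. n4.lim = 12  [12]
9. n4.tag = 26  [g.fin + 4]
10. n4.key = "rw"  ["rw"]
11. n6.sig = 1  [A₀.sig + 2]
12. n8.fin = 2  [terminal]
13. n9.fin = 22  [terminal]
14. n10.mk = "zm"  [terminal]
15. n7.sig = 25  [g₁.fin + 3]
16. n7.lim = 12  [g₁.fin - 10]
17. n7.tag = 29  [g₀.fin + 27]
18. n7.key = "rn"  ["rn"]
19. n6.tag = 6  [A.lim - 6]
20. n12.sig = 29  [29]
21. n13.fin = -8  [terminal]
22. n14.mk = "nk"  [terminal]
23. n15.mk = "mv"  [terminal]
24. n12.tag = 13  [B.sig * -1 + 42]
25. n16.sig = -2  [terminal]
26. n11.sig = 20  [e.sig + 22]
27. n11.lim = -6  [e.sig - 4]
28. n11.tag = 21  [e.sig + 23]
29. n11.key = "zp"  ["zp"]
30. n3.ok = 3  [C.tag - 21]
31. n3.env = false  [C.tag > 24]
32. n3.depth = "zprw"  [A₁.key ++ A₀.key]
33. n17.val = "kx"  [terminal]
34. n1.sig = -4  [g.fin + C.ok - 1]
35. n1.lim = 28  [C.ok * 2 + 22]
36. n1.tag = 15  [C.ok + 12]
37. n1.key = "yzprw"  ["y" ++ C.depth]
38. n18.fin = -1  [terminal]
39. n19.mk = "uq"  [terminal]
40. n0.idx = "u"  [if S.wid then h.mk else "u"]

-4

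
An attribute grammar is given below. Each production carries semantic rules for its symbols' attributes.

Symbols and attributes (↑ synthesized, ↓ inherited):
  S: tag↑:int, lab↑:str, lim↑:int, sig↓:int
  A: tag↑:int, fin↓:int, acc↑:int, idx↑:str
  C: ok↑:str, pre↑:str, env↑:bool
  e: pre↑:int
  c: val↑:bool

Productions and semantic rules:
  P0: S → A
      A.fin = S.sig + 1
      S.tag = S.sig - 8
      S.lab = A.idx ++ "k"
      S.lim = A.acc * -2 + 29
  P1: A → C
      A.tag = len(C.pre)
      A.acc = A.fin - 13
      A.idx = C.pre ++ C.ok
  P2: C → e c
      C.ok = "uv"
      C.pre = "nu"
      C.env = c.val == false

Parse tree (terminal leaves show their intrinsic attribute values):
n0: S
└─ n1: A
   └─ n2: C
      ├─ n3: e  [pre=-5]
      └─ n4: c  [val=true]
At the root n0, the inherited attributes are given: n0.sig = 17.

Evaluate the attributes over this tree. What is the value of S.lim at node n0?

1. n0.sig = 17  [given at root]
2. n1.fin = 18  [S.sig + 1]
3. n3.pre = -5  [terminal]
4. n4.val = true  [terminal]
5. n2.ok = "uv"  ["uv"]
6. n2.pre = "nu"  ["nu"]
7. n2.env = false  [c.val == false]
8. n1.tag = 2  [len(C.pre)]
9. n1.acc = 5  [A.fin - 13]
10. n1.idx = "nuuv"  [C.pre ++ C.ok]
11. n0.tag = 9  [S.sig - 8]
12. n0.lab = "nuuvk"  [A.idx ++ "k"]
13. n0.lim = 19  [A.acc * -2 + 29]

19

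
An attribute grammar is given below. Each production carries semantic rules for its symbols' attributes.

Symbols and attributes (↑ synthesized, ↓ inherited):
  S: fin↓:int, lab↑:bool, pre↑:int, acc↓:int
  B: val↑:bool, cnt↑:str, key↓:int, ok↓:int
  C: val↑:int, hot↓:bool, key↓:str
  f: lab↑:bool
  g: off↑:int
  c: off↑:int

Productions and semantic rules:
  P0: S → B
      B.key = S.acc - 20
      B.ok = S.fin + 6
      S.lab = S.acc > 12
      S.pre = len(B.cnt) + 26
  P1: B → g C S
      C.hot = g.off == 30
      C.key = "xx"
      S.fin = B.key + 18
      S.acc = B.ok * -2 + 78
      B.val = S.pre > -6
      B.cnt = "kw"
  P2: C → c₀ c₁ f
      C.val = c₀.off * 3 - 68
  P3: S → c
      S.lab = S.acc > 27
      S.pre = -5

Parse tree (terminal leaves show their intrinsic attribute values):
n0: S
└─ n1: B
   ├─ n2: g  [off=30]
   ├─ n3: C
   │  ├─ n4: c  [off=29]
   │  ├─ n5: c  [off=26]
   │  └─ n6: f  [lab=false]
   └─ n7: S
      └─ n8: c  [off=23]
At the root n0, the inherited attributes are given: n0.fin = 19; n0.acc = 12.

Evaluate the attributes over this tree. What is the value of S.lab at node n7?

true

1. n0.fin = 19  [given at root]
2. n0.acc = 12  [given at root]
3. n1.key = -8  [S.acc - 20]
4. n1.ok = 25  [S.fin + 6]
5. n2.off = 30  [terminal]
6. n3.hot = true  [g.off == 30]
7. n3.key = "xx"  ["xx"]
8. n4.off = 29  [terminal]
9. n5.off = 26  [terminal]
10. n6.lab = false  [terminal]
11. n3.val = 19  [c₀.off * 3 - 68]
12. n7.fin = 10  [B.key + 18]
13. n7.acc = 28  [B.ok * -2 + 78]
14. n8.off = 23  [terminal]
15. n7.lab = true  [S.acc > 27]
16. n7.pre = -5  [-5]
17. n1.val = true  [S.pre > -6]
18. n1.cnt = "kw"  ["kw"]
19. n0.lab = false  [S.acc > 12]
20. n0.pre = 28  [len(B.cnt) + 26]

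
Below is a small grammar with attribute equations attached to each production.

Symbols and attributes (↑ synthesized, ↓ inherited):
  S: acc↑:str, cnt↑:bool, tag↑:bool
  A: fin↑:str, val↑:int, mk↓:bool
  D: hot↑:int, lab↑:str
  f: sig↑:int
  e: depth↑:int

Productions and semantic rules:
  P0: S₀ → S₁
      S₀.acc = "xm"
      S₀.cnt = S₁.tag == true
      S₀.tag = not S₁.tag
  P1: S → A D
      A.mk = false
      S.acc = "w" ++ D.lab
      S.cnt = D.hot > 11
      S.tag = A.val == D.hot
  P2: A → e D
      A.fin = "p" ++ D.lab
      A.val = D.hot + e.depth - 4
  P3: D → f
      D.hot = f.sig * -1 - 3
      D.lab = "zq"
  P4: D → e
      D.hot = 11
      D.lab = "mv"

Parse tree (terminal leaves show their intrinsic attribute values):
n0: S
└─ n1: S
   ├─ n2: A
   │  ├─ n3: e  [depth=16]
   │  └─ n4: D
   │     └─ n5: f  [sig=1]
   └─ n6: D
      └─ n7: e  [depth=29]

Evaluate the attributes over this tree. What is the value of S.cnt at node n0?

1. n2.mk = false  [false]
2. n3.depth = 16  [terminal]
3. n5.sig = 1  [terminal]
4. n4.hot = -4  [f.sig * -1 - 3]
5. n4.lab = "zq"  ["zq"]
6. n2.fin = "pzq"  ["p" ++ D.lab]
7. n2.val = 8  [D.hot + e.depth - 4]
8. n7.depth = 29  [terminal]
9. n6.hot = 11  [11]
10. n6.lab = "mv"  ["mv"]
11. n1.acc = "wmv"  ["w" ++ D.lab]
12. n1.cnt = false  [D.hot > 11]
13. n1.tag = false  [A.val == D.hot]
14. n0.acc = "xm"  ["xm"]
15. n0.cnt = false  [S₁.tag == true]
16. n0.tag = true  [not S₁.tag]

false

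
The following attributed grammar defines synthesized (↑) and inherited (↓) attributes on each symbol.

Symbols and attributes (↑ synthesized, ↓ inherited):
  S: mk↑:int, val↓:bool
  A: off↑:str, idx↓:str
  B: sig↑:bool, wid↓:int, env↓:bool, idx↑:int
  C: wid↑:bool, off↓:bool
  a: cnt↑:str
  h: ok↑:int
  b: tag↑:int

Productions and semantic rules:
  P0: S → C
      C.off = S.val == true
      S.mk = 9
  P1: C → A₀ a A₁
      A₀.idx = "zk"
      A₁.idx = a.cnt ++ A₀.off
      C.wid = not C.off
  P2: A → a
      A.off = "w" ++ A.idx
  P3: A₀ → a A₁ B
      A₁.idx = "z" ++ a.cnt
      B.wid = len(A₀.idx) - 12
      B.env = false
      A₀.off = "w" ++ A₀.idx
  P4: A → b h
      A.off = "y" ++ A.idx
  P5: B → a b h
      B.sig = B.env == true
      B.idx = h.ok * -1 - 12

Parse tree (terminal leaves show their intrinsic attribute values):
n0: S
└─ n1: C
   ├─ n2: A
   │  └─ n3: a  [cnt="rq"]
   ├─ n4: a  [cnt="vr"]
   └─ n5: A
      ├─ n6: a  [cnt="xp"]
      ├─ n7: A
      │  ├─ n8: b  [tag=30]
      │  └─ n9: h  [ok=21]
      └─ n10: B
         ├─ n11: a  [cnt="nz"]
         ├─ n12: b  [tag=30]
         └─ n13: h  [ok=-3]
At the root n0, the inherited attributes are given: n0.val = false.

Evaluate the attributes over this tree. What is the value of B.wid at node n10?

1. n0.val = false  [given at root]
2. n1.off = false  [S.val == true]
3. n2.idx = "zk"  ["zk"]
4. n3.cnt = "rq"  [terminal]
5. n2.off = "wzk"  ["w" ++ A.idx]
6. n4.cnt = "vr"  [terminal]
7. n5.idx = "vrwzk"  [a.cnt ++ A₀.off]
8. n6.cnt = "xp"  [terminal]
9. n7.idx = "zxp"  ["z" ++ a.cnt]
10. n8.tag = 30  [terminal]
11. n9.ok = 21  [terminal]
12. n7.off = "yzxp"  ["y" ++ A.idx]
13. n10.wid = -7  [len(A₀.idx) - 12]
14. n10.env = false  [false]
15. n11.cnt = "nz"  [terminal]
16. n12.tag = 30  [terminal]
17. n13.ok = -3  [terminal]
18. n10.sig = false  [B.env == true]
19. n10.idx = -9  [h.ok * -1 - 12]
20. n5.off = "wvrwzk"  ["w" ++ A₀.idx]
21. n1.wid = true  [not C.off]
22. n0.mk = 9  [9]

-7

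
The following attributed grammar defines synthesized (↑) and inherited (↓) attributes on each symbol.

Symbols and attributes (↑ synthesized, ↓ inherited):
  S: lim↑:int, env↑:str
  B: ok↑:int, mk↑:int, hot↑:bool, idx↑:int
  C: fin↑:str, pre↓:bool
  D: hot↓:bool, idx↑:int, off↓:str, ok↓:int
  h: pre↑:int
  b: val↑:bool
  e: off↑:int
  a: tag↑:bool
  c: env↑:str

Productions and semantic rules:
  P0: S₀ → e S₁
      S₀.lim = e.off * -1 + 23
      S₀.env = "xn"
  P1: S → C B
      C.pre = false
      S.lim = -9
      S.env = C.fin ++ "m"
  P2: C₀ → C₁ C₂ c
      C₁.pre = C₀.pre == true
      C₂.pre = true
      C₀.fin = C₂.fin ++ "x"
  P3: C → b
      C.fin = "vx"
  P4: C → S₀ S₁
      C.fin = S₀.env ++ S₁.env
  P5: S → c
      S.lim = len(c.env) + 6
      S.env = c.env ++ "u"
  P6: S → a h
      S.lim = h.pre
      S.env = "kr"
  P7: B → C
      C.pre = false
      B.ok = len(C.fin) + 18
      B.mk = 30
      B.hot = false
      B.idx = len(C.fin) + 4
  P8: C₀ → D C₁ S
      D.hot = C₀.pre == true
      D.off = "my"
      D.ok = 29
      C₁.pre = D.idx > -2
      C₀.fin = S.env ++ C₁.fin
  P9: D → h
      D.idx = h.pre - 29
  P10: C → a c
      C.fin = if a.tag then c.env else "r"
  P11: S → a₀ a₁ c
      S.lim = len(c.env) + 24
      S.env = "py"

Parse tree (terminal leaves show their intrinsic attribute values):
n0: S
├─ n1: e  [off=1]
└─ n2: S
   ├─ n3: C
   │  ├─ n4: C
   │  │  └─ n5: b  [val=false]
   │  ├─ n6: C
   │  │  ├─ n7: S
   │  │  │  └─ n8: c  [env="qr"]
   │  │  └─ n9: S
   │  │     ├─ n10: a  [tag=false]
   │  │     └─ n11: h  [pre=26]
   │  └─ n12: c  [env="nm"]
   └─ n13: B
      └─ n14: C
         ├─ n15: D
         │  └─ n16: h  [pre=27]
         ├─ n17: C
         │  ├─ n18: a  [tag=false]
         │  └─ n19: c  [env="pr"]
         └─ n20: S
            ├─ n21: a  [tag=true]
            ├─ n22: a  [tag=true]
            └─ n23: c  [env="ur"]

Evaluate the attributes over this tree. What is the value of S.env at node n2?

1. n1.off = 1  [terminal]
2. n3.pre = false  [false]
3. n4.pre = false  [C₀.pre == true]
4. n5.val = false  [terminal]
5. n4.fin = "vx"  ["vx"]
6. n6.pre = true  [true]
7. n8.env = "qr"  [terminal]
8. n7.lim = 8  [len(c.env) + 6]
9. n7.env = "qru"  [c.env ++ "u"]
10. n10.tag = false  [terminal]
11. n11.pre = 26  [terminal]
12. n9.lim = 26  [h.pre]
13. n9.env = "kr"  ["kr"]
14. n6.fin = "qrukr"  [S₀.env ++ S₁.env]
15. n12.env = "nm"  [terminal]
16. n3.fin = "qrukrx"  [C₂.fin ++ "x"]
17. n14.pre = false  [false]
18. n15.hot = false  [C₀.pre == true]
19. n15.off = "my"  ["my"]
20. n15.ok = 29  [29]
21. n16.pre = 27  [terminal]
22. n15.idx = -2  [h.pre - 29]
23. n17.pre = false  [D.idx > -2]
24. n18.tag = false  [terminal]
25. n19.env = "pr"  [terminal]
26. n17.fin = "r"  [if a.tag then c.env else "r"]
27. n21.tag = true  [terminal]
28. n22.tag = true  [terminal]
29. n23.env = "ur"  [terminal]
30. n20.lim = 26  [len(c.env) + 24]
31. n20.env = "py"  ["py"]
32. n14.fin = "pyr"  [S.env ++ C₁.fin]
33. n13.ok = 21  [len(C.fin) + 18]
34. n13.mk = 30  [30]
35. n13.hot = false  [false]
36. n13.idx = 7  [len(C.fin) + 4]
37. n2.lim = -9  [-9]
38. n2.env = "qrukrxm"  [C.fin ++ "m"]
39. n0.lim = 22  [e.off * -1 + 23]
40. n0.env = "xn"  ["xn"]

"qrukrxm"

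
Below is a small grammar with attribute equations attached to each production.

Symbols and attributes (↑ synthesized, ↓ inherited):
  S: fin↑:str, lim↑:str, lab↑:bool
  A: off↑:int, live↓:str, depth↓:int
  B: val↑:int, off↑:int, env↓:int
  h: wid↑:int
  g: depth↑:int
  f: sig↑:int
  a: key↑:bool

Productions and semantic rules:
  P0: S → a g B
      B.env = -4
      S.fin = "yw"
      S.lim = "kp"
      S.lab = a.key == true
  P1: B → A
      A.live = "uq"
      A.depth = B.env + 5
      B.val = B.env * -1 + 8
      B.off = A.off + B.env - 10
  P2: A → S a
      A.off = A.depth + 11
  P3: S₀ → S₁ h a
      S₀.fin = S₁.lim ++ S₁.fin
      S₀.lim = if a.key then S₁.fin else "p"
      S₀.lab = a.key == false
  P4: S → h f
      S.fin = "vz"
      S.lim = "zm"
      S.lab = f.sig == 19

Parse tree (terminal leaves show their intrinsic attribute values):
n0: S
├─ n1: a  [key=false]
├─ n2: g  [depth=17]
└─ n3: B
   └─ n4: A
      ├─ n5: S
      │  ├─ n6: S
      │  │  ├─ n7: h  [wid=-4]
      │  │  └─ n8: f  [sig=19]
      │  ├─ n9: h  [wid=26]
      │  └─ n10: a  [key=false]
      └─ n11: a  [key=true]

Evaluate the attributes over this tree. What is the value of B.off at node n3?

-2

1. n1.key = false  [terminal]
2. n2.depth = 17  [terminal]
3. n3.env = -4  [-4]
4. n4.live = "uq"  ["uq"]
5. n4.depth = 1  [B.env + 5]
6. n7.wid = -4  [terminal]
7. n8.sig = 19  [terminal]
8. n6.fin = "vz"  ["vz"]
9. n6.lim = "zm"  ["zm"]
10. n6.lab = true  [f.sig == 19]
11. n9.wid = 26  [terminal]
12. n10.key = false  [terminal]
13. n5.fin = "zmvz"  [S₁.lim ++ S₁.fin]
14. n5.lim = "p"  [if a.key then S₁.fin else "p"]
15. n5.lab = true  [a.key == false]
16. n11.key = true  [terminal]
17. n4.off = 12  [A.depth + 11]
18. n3.val = 12  [B.env * -1 + 8]
19. n3.off = -2  [A.off + B.env - 10]
20. n0.fin = "yw"  ["yw"]
21. n0.lim = "kp"  ["kp"]
22. n0.lab = false  [a.key == true]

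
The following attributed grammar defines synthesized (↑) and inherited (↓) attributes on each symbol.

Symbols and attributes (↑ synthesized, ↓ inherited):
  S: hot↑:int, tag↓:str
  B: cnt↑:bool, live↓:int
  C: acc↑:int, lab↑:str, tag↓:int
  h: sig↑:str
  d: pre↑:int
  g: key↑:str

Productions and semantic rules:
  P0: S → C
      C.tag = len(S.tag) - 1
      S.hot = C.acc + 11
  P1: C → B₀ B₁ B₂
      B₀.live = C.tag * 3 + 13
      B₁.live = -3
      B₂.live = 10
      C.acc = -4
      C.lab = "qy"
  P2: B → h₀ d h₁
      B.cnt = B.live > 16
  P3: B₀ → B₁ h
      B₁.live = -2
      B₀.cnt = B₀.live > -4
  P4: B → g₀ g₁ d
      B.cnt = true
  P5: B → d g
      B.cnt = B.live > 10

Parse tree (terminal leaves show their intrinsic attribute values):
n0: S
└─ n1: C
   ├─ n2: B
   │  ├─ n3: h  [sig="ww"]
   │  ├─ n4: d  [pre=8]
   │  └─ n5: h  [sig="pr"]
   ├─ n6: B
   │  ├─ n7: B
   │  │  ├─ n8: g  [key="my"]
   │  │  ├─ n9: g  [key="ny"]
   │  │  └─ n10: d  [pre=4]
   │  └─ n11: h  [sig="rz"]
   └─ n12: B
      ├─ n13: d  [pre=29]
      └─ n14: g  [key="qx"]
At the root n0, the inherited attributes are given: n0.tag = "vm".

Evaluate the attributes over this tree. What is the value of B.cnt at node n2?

false

1. n0.tag = "vm"  [given at root]
2. n1.tag = 1  [len(S.tag) - 1]
3. n2.live = 16  [C.tag * 3 + 13]
4. n3.sig = "ww"  [terminal]
5. n4.pre = 8  [terminal]
6. n5.sig = "pr"  [terminal]
7. n2.cnt = false  [B.live > 16]
8. n6.live = -3  [-3]
9. n7.live = -2  [-2]
10. n8.key = "my"  [terminal]
11. n9.key = "ny"  [terminal]
12. n10.pre = 4  [terminal]
13. n7.cnt = true  [true]
14. n11.sig = "rz"  [terminal]
15. n6.cnt = true  [B₀.live > -4]
16. n12.live = 10  [10]
17. n13.pre = 29  [terminal]
18. n14.key = "qx"  [terminal]
19. n12.cnt = false  [B.live > 10]
20. n1.acc = -4  [-4]
21. n1.lab = "qy"  ["qy"]
22. n0.hot = 7  [C.acc + 11]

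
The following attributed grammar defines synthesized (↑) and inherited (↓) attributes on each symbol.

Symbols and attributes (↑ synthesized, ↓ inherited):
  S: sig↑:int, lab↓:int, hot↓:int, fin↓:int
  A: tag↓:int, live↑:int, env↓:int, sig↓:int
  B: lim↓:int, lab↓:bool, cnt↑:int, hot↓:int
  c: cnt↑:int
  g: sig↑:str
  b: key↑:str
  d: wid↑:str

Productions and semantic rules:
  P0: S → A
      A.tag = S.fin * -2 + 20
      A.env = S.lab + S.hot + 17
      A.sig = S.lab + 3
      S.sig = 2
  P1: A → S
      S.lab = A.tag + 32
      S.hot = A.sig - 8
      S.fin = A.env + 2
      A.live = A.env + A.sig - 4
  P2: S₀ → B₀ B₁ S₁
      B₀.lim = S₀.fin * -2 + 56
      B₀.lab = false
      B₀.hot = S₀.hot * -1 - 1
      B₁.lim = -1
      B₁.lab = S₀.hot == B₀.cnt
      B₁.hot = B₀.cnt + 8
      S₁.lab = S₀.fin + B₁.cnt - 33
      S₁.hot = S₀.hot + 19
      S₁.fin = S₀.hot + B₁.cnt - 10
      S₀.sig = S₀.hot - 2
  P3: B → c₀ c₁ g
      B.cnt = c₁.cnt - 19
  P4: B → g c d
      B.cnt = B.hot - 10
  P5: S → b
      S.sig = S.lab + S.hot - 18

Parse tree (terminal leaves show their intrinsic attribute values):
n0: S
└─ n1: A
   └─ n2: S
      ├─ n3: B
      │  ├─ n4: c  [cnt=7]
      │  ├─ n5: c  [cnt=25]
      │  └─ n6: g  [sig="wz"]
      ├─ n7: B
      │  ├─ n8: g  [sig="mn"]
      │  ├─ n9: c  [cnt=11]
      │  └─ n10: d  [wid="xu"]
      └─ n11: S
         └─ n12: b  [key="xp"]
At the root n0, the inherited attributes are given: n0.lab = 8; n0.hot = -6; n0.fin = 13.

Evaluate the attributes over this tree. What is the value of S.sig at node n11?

-4

1. n0.lab = 8  [given at root]
2. n0.hot = -6  [given at root]
3. n0.fin = 13  [given at root]
4. n1.tag = -6  [S.fin * -2 + 20]
5. n1.env = 19  [S.lab + S.hot + 17]
6. n1.sig = 11  [S.lab + 3]
7. n2.lab = 26  [A.tag + 32]
8. n2.hot = 3  [A.sig - 8]
9. n2.fin = 21  [A.env + 2]
10. n3.lim = 14  [S₀.fin * -2 + 56]
11. n3.lab = false  [false]
12. n3.hot = -4  [S₀.hot * -1 - 1]
13. n4.cnt = 7  [terminal]
14. n5.cnt = 25  [terminal]
15. n6.sig = "wz"  [terminal]
16. n3.cnt = 6  [c₁.cnt - 19]
17. n7.lim = -1  [-1]
18. n7.lab = false  [S₀.hot == B₀.cnt]
19. n7.hot = 14  [B₀.cnt + 8]
20. n8.sig = "mn"  [terminal]
21. n9.cnt = 11  [terminal]
22. n10.wid = "xu"  [terminal]
23. n7.cnt = 4  [B.hot - 10]
24. n11.lab = -8  [S₀.fin + B₁.cnt - 33]
25. n11.hot = 22  [S₀.hot + 19]
26. n11.fin = -3  [S₀.hot + B₁.cnt - 10]
27. n12.key = "xp"  [terminal]
28. n11.sig = -4  [S.lab + S.hot - 18]
29. n2.sig = 1  [S₀.hot - 2]
30. n1.live = 26  [A.env + A.sig - 4]
31. n0.sig = 2  [2]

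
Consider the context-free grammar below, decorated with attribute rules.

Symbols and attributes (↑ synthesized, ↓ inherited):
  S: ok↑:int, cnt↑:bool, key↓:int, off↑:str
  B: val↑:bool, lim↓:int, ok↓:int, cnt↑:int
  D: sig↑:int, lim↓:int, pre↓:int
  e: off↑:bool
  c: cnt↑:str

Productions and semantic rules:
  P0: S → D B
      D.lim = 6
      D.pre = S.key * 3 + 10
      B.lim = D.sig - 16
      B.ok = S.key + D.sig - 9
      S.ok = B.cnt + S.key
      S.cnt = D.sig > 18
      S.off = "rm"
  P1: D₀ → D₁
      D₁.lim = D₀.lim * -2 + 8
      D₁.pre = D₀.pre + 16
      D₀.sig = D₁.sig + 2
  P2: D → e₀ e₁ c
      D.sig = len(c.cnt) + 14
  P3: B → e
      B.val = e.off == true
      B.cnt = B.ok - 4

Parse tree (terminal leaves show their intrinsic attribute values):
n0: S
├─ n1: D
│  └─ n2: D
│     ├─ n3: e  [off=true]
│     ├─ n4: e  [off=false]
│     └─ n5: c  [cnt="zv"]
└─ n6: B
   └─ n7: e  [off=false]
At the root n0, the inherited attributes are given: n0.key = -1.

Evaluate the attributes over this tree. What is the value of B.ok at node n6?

8

1. n0.key = -1  [given at root]
2. n1.lim = 6  [6]
3. n1.pre = 7  [S.key * 3 + 10]
4. n2.lim = -4  [D₀.lim * -2 + 8]
5. n2.pre = 23  [D₀.pre + 16]
6. n3.off = true  [terminal]
7. n4.off = false  [terminal]
8. n5.cnt = "zv"  [terminal]
9. n2.sig = 16  [len(c.cnt) + 14]
10. n1.sig = 18  [D₁.sig + 2]
11. n6.lim = 2  [D.sig - 16]
12. n6.ok = 8  [S.key + D.sig - 9]
13. n7.off = false  [terminal]
14. n6.val = false  [e.off == true]
15. n6.cnt = 4  [B.ok - 4]
16. n0.ok = 3  [B.cnt + S.key]
17. n0.cnt = false  [D.sig > 18]
18. n0.off = "rm"  ["rm"]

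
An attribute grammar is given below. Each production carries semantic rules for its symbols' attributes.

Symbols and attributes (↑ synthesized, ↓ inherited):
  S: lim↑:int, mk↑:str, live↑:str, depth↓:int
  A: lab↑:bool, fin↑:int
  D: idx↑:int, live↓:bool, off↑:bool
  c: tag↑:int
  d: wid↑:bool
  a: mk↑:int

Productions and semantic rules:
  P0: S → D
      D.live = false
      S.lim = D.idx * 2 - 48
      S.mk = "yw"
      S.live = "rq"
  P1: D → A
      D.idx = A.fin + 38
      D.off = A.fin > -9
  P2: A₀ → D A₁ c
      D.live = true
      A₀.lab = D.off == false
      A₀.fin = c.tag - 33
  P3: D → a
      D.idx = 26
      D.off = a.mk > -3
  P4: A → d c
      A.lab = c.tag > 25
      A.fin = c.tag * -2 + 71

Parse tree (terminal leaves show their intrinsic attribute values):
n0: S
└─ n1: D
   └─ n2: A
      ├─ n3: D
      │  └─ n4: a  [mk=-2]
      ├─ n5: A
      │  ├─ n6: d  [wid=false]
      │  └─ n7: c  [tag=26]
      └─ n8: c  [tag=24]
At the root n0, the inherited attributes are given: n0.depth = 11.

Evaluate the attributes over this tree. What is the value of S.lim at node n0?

10

1. n0.depth = 11  [given at root]
2. n1.live = false  [false]
3. n3.live = true  [true]
4. n4.mk = -2  [terminal]
5. n3.idx = 26  [26]
6. n3.off = true  [a.mk > -3]
7. n6.wid = false  [terminal]
8. n7.tag = 26  [terminal]
9. n5.lab = true  [c.tag > 25]
10. n5.fin = 19  [c.tag * -2 + 71]
11. n8.tag = 24  [terminal]
12. n2.lab = false  [D.off == false]
13. n2.fin = -9  [c.tag - 33]
14. n1.idx = 29  [A.fin + 38]
15. n1.off = false  [A.fin > -9]
16. n0.lim = 10  [D.idx * 2 - 48]
17. n0.mk = "yw"  ["yw"]
18. n0.live = "rq"  ["rq"]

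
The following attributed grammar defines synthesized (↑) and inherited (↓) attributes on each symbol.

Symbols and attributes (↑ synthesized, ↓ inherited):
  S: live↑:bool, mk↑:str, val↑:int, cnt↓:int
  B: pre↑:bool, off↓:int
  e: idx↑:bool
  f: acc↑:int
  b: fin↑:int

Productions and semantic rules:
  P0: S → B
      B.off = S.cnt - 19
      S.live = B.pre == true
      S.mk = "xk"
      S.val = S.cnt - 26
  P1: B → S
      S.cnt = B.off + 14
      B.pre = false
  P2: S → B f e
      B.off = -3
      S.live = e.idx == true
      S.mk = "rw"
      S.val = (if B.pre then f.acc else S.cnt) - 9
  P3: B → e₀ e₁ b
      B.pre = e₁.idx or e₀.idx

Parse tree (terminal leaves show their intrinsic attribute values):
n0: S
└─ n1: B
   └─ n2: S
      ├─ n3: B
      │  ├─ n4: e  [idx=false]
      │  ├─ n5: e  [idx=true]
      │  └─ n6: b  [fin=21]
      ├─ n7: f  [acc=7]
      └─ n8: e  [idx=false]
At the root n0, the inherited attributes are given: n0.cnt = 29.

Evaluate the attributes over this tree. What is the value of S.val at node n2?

1. n0.cnt = 29  [given at root]
2. n1.off = 10  [S.cnt - 19]
3. n2.cnt = 24  [B.off + 14]
4. n3.off = -3  [-3]
5. n4.idx = false  [terminal]
6. n5.idx = true  [terminal]
7. n6.fin = 21  [terminal]
8. n3.pre = true  [e₁.idx or e₀.idx]
9. n7.acc = 7  [terminal]
10. n8.idx = false  [terminal]
11. n2.live = false  [e.idx == true]
12. n2.mk = "rw"  ["rw"]
13. n2.val = -2  [(if B.pre then f.acc else S.cnt) - 9]
14. n1.pre = false  [false]
15. n0.live = false  [B.pre == true]
16. n0.mk = "xk"  ["xk"]
17. n0.val = 3  [S.cnt - 26]

-2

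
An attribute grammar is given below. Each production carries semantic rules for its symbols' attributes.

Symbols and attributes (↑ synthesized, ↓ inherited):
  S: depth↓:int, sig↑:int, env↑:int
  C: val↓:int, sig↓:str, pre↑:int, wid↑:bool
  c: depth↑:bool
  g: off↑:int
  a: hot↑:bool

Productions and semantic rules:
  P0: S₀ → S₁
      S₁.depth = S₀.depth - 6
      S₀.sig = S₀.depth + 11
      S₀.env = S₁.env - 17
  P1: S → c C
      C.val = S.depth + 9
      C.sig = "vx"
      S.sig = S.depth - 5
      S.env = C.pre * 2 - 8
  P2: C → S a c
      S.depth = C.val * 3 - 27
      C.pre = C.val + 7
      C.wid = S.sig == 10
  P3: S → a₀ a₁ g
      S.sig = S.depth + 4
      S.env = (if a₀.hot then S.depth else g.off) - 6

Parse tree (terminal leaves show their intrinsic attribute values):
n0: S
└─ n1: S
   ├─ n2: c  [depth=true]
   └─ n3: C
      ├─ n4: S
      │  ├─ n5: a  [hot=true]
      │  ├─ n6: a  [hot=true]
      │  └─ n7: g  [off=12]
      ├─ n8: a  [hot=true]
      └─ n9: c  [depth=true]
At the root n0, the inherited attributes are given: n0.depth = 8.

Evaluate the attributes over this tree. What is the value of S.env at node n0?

11

1. n0.depth = 8  [given at root]
2. n1.depth = 2  [S₀.depth - 6]
3. n2.depth = true  [terminal]
4. n3.val = 11  [S.depth + 9]
5. n3.sig = "vx"  ["vx"]
6. n4.depth = 6  [C.val * 3 - 27]
7. n5.hot = true  [terminal]
8. n6.hot = true  [terminal]
9. n7.off = 12  [terminal]
10. n4.sig = 10  [S.depth + 4]
11. n4.env = 0  [(if a₀.hot then S.depth else g.off) - 6]
12. n8.hot = true  [terminal]
13. n9.depth = true  [terminal]
14. n3.pre = 18  [C.val + 7]
15. n3.wid = true  [S.sig == 10]
16. n1.sig = -3  [S.depth - 5]
17. n1.env = 28  [C.pre * 2 - 8]
18. n0.sig = 19  [S₀.depth + 11]
19. n0.env = 11  [S₁.env - 17]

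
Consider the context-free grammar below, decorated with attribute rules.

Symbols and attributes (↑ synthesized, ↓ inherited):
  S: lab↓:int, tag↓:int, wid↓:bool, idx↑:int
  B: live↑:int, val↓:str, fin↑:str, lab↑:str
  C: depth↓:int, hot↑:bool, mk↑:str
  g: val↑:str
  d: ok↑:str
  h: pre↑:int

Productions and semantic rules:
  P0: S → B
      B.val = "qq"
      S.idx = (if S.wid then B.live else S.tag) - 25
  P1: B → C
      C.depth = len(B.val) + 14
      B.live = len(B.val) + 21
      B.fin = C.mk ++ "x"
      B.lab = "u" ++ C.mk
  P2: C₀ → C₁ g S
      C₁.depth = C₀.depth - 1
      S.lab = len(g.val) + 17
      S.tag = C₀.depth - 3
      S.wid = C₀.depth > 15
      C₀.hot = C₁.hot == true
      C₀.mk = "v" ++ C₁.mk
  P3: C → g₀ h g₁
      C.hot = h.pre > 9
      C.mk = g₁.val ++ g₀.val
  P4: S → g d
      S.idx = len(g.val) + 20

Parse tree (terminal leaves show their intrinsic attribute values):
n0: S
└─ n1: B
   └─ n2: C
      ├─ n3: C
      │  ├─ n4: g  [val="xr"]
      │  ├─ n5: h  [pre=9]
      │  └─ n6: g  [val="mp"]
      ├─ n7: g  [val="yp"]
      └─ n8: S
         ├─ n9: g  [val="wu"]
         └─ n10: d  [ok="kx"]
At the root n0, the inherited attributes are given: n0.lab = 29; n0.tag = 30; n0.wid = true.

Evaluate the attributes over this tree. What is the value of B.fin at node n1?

1. n0.lab = 29  [given at root]
2. n0.tag = 30  [given at root]
3. n0.wid = true  [given at root]
4. n1.val = "qq"  ["qq"]
5. n2.depth = 16  [len(B.val) + 14]
6. n3.depth = 15  [C₀.depth - 1]
7. n4.val = "xr"  [terminal]
8. n5.pre = 9  [terminal]
9. n6.val = "mp"  [terminal]
10. n3.hot = false  [h.pre > 9]
11. n3.mk = "mpxr"  [g₁.val ++ g₀.val]
12. n7.val = "yp"  [terminal]
13. n8.lab = 19  [len(g.val) + 17]
14. n8.tag = 13  [C₀.depth - 3]
15. n8.wid = true  [C₀.depth > 15]
16. n9.val = "wu"  [terminal]
17. n10.ok = "kx"  [terminal]
18. n8.idx = 22  [len(g.val) + 20]
19. n2.hot = false  [C₁.hot == true]
20. n2.mk = "vmpxr"  ["v" ++ C₁.mk]
21. n1.live = 23  [len(B.val) + 21]
22. n1.fin = "vmpxrx"  [C.mk ++ "x"]
23. n1.lab = "uvmpxr"  ["u" ++ C.mk]
24. n0.idx = -2  [(if S.wid then B.live else S.tag) - 25]

"vmpxrx"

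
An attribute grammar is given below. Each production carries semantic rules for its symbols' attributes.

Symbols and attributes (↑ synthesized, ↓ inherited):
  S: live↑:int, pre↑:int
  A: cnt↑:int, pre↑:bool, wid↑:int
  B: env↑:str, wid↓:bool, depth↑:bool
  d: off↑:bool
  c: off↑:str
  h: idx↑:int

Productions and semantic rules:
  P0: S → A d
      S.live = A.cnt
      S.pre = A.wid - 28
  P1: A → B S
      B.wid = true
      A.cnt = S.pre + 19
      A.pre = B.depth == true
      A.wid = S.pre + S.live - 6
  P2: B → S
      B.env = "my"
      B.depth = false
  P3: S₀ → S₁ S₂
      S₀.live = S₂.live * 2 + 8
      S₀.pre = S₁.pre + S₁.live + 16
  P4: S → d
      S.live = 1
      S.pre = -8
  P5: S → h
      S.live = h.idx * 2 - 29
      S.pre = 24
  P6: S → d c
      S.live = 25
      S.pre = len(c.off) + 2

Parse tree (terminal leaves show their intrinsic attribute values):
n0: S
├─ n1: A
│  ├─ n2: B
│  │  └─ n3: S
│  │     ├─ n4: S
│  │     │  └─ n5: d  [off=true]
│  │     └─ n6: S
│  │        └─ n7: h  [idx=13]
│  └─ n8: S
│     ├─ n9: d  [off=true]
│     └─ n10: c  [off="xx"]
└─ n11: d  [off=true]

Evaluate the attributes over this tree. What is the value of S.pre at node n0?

1. n2.wid = true  [true]
2. n5.off = true  [terminal]
3. n4.live = 1  [1]
4. n4.pre = -8  [-8]
5. n7.idx = 13  [terminal]
6. n6.live = -3  [h.idx * 2 - 29]
7. n6.pre = 24  [24]
8. n3.live = 2  [S₂.live * 2 + 8]
9. n3.pre = 9  [S₁.pre + S₁.live + 16]
10. n2.env = "my"  ["my"]
11. n2.depth = false  [false]
12. n9.off = true  [terminal]
13. n10.off = "xx"  [terminal]
14. n8.live = 25  [25]
15. n8.pre = 4  [len(c.off) + 2]
16. n1.cnt = 23  [S.pre + 19]
17. n1.pre = false  [B.depth == true]
18. n1.wid = 23  [S.pre + S.live - 6]
19. n11.off = true  [terminal]
20. n0.live = 23  [A.cnt]
21. n0.pre = -5  [A.wid - 28]

-5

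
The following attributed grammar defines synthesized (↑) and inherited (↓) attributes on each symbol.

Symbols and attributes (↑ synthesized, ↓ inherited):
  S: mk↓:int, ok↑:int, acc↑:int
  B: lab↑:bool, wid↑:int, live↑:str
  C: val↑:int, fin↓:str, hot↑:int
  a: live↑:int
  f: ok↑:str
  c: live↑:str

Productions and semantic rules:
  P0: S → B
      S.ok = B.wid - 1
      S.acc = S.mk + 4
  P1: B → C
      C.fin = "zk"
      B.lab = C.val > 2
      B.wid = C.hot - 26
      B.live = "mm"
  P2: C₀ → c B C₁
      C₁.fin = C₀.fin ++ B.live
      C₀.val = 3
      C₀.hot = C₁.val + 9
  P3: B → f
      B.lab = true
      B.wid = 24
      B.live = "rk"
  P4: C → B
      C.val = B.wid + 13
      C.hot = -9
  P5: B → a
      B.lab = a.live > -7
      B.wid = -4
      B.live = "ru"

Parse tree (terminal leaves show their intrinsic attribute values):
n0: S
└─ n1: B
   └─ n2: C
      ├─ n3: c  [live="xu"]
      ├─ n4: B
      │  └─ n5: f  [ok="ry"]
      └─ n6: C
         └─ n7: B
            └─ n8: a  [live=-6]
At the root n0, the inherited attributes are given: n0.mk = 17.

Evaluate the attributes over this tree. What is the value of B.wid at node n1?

-8

1. n0.mk = 17  [given at root]
2. n2.fin = "zk"  ["zk"]
3. n3.live = "xu"  [terminal]
4. n5.ok = "ry"  [terminal]
5. n4.lab = true  [true]
6. n4.wid = 24  [24]
7. n4.live = "rk"  ["rk"]
8. n6.fin = "zkrk"  [C₀.fin ++ B.live]
9. n8.live = -6  [terminal]
10. n7.lab = true  [a.live > -7]
11. n7.wid = -4  [-4]
12. n7.live = "ru"  ["ru"]
13. n6.val = 9  [B.wid + 13]
14. n6.hot = -9  [-9]
15. n2.val = 3  [3]
16. n2.hot = 18  [C₁.val + 9]
17. n1.lab = true  [C.val > 2]
18. n1.wid = -8  [C.hot - 26]
19. n1.live = "mm"  ["mm"]
20. n0.ok = -9  [B.wid - 1]
21. n0.acc = 21  [S.mk + 4]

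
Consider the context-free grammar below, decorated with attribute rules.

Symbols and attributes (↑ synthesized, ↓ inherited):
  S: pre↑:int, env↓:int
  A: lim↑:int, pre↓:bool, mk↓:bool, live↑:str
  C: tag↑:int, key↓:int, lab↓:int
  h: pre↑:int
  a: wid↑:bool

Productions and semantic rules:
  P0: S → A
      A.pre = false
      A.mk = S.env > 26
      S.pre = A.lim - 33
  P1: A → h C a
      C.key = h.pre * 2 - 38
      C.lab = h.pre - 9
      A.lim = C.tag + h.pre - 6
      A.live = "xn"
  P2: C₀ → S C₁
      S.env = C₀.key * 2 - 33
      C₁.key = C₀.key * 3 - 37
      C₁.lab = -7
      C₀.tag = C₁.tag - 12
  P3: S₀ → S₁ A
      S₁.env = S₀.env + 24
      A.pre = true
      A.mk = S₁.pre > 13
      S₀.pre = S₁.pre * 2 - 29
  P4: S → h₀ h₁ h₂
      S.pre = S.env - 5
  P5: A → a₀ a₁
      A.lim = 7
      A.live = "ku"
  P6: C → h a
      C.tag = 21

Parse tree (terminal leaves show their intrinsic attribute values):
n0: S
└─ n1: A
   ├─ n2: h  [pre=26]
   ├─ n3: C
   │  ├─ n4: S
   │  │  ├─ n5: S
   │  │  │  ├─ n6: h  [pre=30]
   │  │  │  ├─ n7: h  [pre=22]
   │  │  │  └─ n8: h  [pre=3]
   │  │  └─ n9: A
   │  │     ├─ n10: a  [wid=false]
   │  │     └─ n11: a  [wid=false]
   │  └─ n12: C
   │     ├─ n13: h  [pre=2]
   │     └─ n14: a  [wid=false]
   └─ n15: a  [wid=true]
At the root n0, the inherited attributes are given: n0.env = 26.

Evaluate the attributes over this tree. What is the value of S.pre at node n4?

-1

1. n0.env = 26  [given at root]
2. n1.pre = false  [false]
3. n1.mk = false  [S.env > 26]
4. n2.pre = 26  [terminal]
5. n3.key = 14  [h.pre * 2 - 38]
6. n3.lab = 17  [h.pre - 9]
7. n4.env = -5  [C₀.key * 2 - 33]
8. n5.env = 19  [S₀.env + 24]
9. n6.pre = 30  [terminal]
10. n7.pre = 22  [terminal]
11. n8.pre = 3  [terminal]
12. n5.pre = 14  [S.env - 5]
13. n9.pre = true  [true]
14. n9.mk = true  [S₁.pre > 13]
15. n10.wid = false  [terminal]
16. n11.wid = false  [terminal]
17. n9.lim = 7  [7]
18. n9.live = "ku"  ["ku"]
19. n4.pre = -1  [S₁.pre * 2 - 29]
20. n12.key = 5  [C₀.key * 3 - 37]
21. n12.lab = -7  [-7]
22. n13.pre = 2  [terminal]
23. n14.wid = false  [terminal]
24. n12.tag = 21  [21]
25. n3.tag = 9  [C₁.tag - 12]
26. n15.wid = true  [terminal]
27. n1.lim = 29  [C.tag + h.pre - 6]
28. n1.live = "xn"  ["xn"]
29. n0.pre = -4  [A.lim - 33]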